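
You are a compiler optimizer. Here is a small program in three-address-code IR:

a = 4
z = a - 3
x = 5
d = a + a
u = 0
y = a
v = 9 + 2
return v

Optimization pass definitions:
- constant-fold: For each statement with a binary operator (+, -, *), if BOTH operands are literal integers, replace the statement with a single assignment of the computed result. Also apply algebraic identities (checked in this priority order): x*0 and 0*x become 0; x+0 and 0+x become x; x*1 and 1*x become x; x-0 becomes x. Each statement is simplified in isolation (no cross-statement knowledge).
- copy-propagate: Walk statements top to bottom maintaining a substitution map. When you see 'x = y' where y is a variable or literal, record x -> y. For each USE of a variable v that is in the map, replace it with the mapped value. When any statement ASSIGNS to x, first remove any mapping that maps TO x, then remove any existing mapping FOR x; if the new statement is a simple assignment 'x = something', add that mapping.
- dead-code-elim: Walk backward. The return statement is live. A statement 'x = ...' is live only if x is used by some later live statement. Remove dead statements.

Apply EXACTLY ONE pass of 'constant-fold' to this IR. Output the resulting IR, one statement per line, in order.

Answer: a = 4
z = a - 3
x = 5
d = a + a
u = 0
y = a
v = 11
return v

Derivation:
Applying constant-fold statement-by-statement:
  [1] a = 4  (unchanged)
  [2] z = a - 3  (unchanged)
  [3] x = 5  (unchanged)
  [4] d = a + a  (unchanged)
  [5] u = 0  (unchanged)
  [6] y = a  (unchanged)
  [7] v = 9 + 2  -> v = 11
  [8] return v  (unchanged)
Result (8 stmts):
  a = 4
  z = a - 3
  x = 5
  d = a + a
  u = 0
  y = a
  v = 11
  return v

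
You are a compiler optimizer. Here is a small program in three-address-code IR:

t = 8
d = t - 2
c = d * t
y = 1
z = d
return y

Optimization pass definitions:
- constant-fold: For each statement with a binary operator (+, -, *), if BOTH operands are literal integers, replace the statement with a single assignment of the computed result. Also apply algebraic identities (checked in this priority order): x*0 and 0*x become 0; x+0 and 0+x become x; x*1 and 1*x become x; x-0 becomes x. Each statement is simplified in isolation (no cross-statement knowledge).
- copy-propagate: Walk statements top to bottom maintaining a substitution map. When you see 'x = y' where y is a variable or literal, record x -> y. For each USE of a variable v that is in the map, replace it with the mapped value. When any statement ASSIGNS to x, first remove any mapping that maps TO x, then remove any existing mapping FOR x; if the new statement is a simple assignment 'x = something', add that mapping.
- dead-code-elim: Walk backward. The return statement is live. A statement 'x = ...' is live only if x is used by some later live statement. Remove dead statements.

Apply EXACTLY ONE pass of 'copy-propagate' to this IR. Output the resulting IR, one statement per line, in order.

Answer: t = 8
d = 8 - 2
c = d * 8
y = 1
z = d
return 1

Derivation:
Applying copy-propagate statement-by-statement:
  [1] t = 8  (unchanged)
  [2] d = t - 2  -> d = 8 - 2
  [3] c = d * t  -> c = d * 8
  [4] y = 1  (unchanged)
  [5] z = d  (unchanged)
  [6] return y  -> return 1
Result (6 stmts):
  t = 8
  d = 8 - 2
  c = d * 8
  y = 1
  z = d
  return 1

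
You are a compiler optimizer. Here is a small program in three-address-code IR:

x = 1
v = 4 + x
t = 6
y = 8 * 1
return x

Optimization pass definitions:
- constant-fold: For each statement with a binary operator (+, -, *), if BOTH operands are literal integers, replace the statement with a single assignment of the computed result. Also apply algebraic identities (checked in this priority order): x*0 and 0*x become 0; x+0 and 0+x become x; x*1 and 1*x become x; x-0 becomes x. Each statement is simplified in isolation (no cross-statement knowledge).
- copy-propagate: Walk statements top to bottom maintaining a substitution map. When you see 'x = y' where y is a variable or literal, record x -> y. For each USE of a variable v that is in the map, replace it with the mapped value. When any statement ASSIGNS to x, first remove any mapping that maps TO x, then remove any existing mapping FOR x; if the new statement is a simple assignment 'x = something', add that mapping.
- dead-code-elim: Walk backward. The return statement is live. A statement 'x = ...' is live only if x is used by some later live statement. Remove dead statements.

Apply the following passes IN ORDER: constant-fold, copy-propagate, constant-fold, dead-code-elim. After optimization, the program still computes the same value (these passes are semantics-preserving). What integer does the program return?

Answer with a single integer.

Answer: 1

Derivation:
Initial IR:
  x = 1
  v = 4 + x
  t = 6
  y = 8 * 1
  return x
After constant-fold (5 stmts):
  x = 1
  v = 4 + x
  t = 6
  y = 8
  return x
After copy-propagate (5 stmts):
  x = 1
  v = 4 + 1
  t = 6
  y = 8
  return 1
After constant-fold (5 stmts):
  x = 1
  v = 5
  t = 6
  y = 8
  return 1
After dead-code-elim (1 stmts):
  return 1
Evaluate:
  x = 1  =>  x = 1
  v = 4 + x  =>  v = 5
  t = 6  =>  t = 6
  y = 8 * 1  =>  y = 8
  return x = 1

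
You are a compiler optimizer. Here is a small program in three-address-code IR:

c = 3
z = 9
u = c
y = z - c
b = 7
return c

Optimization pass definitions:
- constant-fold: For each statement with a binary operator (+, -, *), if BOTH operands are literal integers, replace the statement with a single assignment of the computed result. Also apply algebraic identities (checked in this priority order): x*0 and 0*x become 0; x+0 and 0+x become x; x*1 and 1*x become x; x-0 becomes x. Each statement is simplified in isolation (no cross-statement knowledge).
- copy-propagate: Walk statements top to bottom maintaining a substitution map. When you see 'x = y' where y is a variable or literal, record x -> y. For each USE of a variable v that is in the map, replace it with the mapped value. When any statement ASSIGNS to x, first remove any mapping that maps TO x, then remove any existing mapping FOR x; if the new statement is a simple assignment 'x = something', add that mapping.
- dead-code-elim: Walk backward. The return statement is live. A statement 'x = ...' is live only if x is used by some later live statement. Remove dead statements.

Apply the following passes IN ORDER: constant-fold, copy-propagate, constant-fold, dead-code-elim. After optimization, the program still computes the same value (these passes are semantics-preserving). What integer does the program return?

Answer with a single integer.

Initial IR:
  c = 3
  z = 9
  u = c
  y = z - c
  b = 7
  return c
After constant-fold (6 stmts):
  c = 3
  z = 9
  u = c
  y = z - c
  b = 7
  return c
After copy-propagate (6 stmts):
  c = 3
  z = 9
  u = 3
  y = 9 - 3
  b = 7
  return 3
After constant-fold (6 stmts):
  c = 3
  z = 9
  u = 3
  y = 6
  b = 7
  return 3
After dead-code-elim (1 stmts):
  return 3
Evaluate:
  c = 3  =>  c = 3
  z = 9  =>  z = 9
  u = c  =>  u = 3
  y = z - c  =>  y = 6
  b = 7  =>  b = 7
  return c = 3

Answer: 3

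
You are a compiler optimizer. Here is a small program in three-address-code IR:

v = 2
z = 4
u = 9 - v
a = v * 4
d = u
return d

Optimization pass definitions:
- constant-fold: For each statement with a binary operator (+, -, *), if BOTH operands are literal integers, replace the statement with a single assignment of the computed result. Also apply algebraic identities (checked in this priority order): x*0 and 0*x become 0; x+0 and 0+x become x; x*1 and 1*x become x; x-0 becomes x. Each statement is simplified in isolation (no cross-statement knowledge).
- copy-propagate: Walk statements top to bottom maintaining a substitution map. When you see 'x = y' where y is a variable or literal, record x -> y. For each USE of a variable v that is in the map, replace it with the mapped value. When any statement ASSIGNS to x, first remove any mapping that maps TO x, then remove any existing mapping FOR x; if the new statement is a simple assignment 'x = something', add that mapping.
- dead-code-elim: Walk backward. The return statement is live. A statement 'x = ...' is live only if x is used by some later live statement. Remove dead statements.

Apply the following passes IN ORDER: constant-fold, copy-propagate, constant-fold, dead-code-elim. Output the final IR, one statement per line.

Answer: u = 7
return u

Derivation:
Initial IR:
  v = 2
  z = 4
  u = 9 - v
  a = v * 4
  d = u
  return d
After constant-fold (6 stmts):
  v = 2
  z = 4
  u = 9 - v
  a = v * 4
  d = u
  return d
After copy-propagate (6 stmts):
  v = 2
  z = 4
  u = 9 - 2
  a = 2 * 4
  d = u
  return u
After constant-fold (6 stmts):
  v = 2
  z = 4
  u = 7
  a = 8
  d = u
  return u
After dead-code-elim (2 stmts):
  u = 7
  return u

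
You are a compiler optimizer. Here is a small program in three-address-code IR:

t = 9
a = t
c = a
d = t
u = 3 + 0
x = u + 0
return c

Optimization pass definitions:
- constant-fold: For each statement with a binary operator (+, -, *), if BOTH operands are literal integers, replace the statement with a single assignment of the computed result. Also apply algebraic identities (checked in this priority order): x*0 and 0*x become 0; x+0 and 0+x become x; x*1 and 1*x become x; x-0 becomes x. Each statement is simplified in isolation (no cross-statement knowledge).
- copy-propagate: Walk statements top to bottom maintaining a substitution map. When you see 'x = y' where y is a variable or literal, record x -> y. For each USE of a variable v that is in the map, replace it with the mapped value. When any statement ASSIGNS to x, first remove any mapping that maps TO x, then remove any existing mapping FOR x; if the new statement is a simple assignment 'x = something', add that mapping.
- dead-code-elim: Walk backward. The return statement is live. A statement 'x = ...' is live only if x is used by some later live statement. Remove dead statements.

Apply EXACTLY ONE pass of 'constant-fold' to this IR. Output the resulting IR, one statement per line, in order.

Answer: t = 9
a = t
c = a
d = t
u = 3
x = u
return c

Derivation:
Applying constant-fold statement-by-statement:
  [1] t = 9  (unchanged)
  [2] a = t  (unchanged)
  [3] c = a  (unchanged)
  [4] d = t  (unchanged)
  [5] u = 3 + 0  -> u = 3
  [6] x = u + 0  -> x = u
  [7] return c  (unchanged)
Result (7 stmts):
  t = 9
  a = t
  c = a
  d = t
  u = 3
  x = u
  return c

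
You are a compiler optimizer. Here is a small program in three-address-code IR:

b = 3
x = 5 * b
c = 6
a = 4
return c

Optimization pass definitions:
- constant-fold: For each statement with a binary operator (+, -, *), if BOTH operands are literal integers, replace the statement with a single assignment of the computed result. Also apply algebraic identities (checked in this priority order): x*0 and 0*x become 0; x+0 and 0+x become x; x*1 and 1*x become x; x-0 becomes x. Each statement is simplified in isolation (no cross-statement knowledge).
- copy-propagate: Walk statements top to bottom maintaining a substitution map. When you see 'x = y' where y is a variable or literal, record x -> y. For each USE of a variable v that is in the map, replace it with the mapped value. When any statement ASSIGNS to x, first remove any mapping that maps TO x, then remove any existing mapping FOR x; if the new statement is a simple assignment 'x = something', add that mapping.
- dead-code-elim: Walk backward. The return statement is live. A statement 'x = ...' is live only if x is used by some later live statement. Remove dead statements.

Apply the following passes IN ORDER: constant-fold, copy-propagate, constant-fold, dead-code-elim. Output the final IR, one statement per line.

Initial IR:
  b = 3
  x = 5 * b
  c = 6
  a = 4
  return c
After constant-fold (5 stmts):
  b = 3
  x = 5 * b
  c = 6
  a = 4
  return c
After copy-propagate (5 stmts):
  b = 3
  x = 5 * 3
  c = 6
  a = 4
  return 6
After constant-fold (5 stmts):
  b = 3
  x = 15
  c = 6
  a = 4
  return 6
After dead-code-elim (1 stmts):
  return 6

Answer: return 6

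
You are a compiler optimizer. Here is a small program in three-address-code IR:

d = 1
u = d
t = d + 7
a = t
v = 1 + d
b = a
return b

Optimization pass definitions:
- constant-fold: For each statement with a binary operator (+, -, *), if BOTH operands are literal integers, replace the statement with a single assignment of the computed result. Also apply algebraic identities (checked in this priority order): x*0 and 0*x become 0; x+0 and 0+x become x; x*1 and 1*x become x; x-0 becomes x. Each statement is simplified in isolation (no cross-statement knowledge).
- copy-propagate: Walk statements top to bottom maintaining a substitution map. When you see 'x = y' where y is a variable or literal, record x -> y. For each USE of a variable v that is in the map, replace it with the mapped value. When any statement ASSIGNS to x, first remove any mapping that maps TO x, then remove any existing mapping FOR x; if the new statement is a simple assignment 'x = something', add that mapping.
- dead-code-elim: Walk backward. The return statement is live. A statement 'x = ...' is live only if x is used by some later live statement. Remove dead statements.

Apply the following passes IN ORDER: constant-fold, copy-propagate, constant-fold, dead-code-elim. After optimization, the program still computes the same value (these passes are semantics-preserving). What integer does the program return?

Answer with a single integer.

Answer: 8

Derivation:
Initial IR:
  d = 1
  u = d
  t = d + 7
  a = t
  v = 1 + d
  b = a
  return b
After constant-fold (7 stmts):
  d = 1
  u = d
  t = d + 7
  a = t
  v = 1 + d
  b = a
  return b
After copy-propagate (7 stmts):
  d = 1
  u = 1
  t = 1 + 7
  a = t
  v = 1 + 1
  b = t
  return t
After constant-fold (7 stmts):
  d = 1
  u = 1
  t = 8
  a = t
  v = 2
  b = t
  return t
After dead-code-elim (2 stmts):
  t = 8
  return t
Evaluate:
  d = 1  =>  d = 1
  u = d  =>  u = 1
  t = d + 7  =>  t = 8
  a = t  =>  a = 8
  v = 1 + d  =>  v = 2
  b = a  =>  b = 8
  return b = 8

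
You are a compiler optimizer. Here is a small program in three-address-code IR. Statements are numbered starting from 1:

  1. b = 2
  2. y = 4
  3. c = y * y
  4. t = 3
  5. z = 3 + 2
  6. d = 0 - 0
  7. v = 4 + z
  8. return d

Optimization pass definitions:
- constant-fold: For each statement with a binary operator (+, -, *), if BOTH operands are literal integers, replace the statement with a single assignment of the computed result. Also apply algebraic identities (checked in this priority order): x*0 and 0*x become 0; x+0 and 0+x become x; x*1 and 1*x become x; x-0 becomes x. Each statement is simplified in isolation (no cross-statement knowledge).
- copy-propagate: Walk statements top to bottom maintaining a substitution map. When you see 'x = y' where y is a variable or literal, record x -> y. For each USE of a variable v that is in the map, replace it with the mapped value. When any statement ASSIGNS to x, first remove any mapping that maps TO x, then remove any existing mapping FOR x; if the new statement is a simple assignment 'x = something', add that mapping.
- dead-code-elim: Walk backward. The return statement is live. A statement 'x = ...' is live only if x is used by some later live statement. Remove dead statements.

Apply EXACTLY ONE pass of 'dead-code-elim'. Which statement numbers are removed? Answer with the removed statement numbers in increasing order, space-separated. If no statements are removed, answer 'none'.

Answer: 1 2 3 4 5 7

Derivation:
Backward liveness scan:
Stmt 1 'b = 2': DEAD (b not in live set [])
Stmt 2 'y = 4': DEAD (y not in live set [])
Stmt 3 'c = y * y': DEAD (c not in live set [])
Stmt 4 't = 3': DEAD (t not in live set [])
Stmt 5 'z = 3 + 2': DEAD (z not in live set [])
Stmt 6 'd = 0 - 0': KEEP (d is live); live-in = []
Stmt 7 'v = 4 + z': DEAD (v not in live set ['d'])
Stmt 8 'return d': KEEP (return); live-in = ['d']
Removed statement numbers: [1, 2, 3, 4, 5, 7]
Surviving IR:
  d = 0 - 0
  return d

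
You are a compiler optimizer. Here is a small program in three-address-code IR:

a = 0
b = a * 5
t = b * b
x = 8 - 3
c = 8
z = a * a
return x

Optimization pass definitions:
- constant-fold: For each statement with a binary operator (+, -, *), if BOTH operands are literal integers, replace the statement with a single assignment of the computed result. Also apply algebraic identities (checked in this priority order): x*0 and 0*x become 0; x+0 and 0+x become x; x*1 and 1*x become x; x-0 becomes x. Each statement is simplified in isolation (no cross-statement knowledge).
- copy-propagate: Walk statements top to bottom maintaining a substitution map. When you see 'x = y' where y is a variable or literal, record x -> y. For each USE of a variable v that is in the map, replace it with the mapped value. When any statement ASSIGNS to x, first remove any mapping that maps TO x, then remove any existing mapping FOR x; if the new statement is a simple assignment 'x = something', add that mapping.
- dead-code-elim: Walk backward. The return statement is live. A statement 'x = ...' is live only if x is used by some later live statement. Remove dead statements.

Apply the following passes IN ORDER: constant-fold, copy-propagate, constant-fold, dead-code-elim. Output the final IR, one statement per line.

Answer: return 5

Derivation:
Initial IR:
  a = 0
  b = a * 5
  t = b * b
  x = 8 - 3
  c = 8
  z = a * a
  return x
After constant-fold (7 stmts):
  a = 0
  b = a * 5
  t = b * b
  x = 5
  c = 8
  z = a * a
  return x
After copy-propagate (7 stmts):
  a = 0
  b = 0 * 5
  t = b * b
  x = 5
  c = 8
  z = 0 * 0
  return 5
After constant-fold (7 stmts):
  a = 0
  b = 0
  t = b * b
  x = 5
  c = 8
  z = 0
  return 5
After dead-code-elim (1 stmts):
  return 5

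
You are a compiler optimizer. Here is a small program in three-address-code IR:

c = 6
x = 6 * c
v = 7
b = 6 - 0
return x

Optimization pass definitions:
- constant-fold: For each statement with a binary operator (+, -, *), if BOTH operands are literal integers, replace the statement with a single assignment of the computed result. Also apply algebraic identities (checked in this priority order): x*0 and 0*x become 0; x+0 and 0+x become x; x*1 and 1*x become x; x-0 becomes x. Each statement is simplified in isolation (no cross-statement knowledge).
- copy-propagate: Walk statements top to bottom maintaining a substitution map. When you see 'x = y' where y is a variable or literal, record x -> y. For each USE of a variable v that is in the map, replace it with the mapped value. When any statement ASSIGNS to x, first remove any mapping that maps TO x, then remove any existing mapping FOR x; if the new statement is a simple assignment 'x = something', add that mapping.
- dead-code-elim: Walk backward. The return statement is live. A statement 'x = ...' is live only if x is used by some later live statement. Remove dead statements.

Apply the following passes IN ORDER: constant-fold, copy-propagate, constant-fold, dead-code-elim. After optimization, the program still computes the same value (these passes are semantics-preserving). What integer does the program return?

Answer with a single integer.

Initial IR:
  c = 6
  x = 6 * c
  v = 7
  b = 6 - 0
  return x
After constant-fold (5 stmts):
  c = 6
  x = 6 * c
  v = 7
  b = 6
  return x
After copy-propagate (5 stmts):
  c = 6
  x = 6 * 6
  v = 7
  b = 6
  return x
After constant-fold (5 stmts):
  c = 6
  x = 36
  v = 7
  b = 6
  return x
After dead-code-elim (2 stmts):
  x = 36
  return x
Evaluate:
  c = 6  =>  c = 6
  x = 6 * c  =>  x = 36
  v = 7  =>  v = 7
  b = 6 - 0  =>  b = 6
  return x = 36

Answer: 36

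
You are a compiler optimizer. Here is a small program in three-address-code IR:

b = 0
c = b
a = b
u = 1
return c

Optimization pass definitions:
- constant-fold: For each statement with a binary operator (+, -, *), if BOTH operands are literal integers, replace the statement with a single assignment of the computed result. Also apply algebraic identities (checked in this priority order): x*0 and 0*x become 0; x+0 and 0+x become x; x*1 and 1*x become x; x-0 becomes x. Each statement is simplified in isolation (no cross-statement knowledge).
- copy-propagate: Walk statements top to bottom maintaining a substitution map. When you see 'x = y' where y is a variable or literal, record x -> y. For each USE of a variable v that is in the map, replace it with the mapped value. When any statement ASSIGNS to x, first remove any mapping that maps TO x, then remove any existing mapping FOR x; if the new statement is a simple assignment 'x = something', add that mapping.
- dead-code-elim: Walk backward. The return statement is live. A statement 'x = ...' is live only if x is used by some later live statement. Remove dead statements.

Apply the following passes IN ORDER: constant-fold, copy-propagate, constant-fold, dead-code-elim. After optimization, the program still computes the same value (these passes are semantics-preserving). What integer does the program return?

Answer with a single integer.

Initial IR:
  b = 0
  c = b
  a = b
  u = 1
  return c
After constant-fold (5 stmts):
  b = 0
  c = b
  a = b
  u = 1
  return c
After copy-propagate (5 stmts):
  b = 0
  c = 0
  a = 0
  u = 1
  return 0
After constant-fold (5 stmts):
  b = 0
  c = 0
  a = 0
  u = 1
  return 0
After dead-code-elim (1 stmts):
  return 0
Evaluate:
  b = 0  =>  b = 0
  c = b  =>  c = 0
  a = b  =>  a = 0
  u = 1  =>  u = 1
  return c = 0

Answer: 0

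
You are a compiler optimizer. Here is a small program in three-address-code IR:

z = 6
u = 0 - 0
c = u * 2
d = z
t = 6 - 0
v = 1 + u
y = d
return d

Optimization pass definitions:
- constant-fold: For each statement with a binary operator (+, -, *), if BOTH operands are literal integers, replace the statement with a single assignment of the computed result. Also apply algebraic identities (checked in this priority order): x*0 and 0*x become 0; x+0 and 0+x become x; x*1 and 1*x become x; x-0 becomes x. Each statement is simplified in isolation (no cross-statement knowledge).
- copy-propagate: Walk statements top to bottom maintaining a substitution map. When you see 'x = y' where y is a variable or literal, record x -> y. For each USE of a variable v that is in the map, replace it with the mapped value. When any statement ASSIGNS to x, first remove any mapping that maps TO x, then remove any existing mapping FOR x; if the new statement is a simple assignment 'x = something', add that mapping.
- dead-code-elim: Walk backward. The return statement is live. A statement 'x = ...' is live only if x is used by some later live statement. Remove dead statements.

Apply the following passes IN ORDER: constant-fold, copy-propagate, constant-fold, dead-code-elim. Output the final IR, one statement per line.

Initial IR:
  z = 6
  u = 0 - 0
  c = u * 2
  d = z
  t = 6 - 0
  v = 1 + u
  y = d
  return d
After constant-fold (8 stmts):
  z = 6
  u = 0
  c = u * 2
  d = z
  t = 6
  v = 1 + u
  y = d
  return d
After copy-propagate (8 stmts):
  z = 6
  u = 0
  c = 0 * 2
  d = 6
  t = 6
  v = 1 + 0
  y = 6
  return 6
After constant-fold (8 stmts):
  z = 6
  u = 0
  c = 0
  d = 6
  t = 6
  v = 1
  y = 6
  return 6
After dead-code-elim (1 stmts):
  return 6

Answer: return 6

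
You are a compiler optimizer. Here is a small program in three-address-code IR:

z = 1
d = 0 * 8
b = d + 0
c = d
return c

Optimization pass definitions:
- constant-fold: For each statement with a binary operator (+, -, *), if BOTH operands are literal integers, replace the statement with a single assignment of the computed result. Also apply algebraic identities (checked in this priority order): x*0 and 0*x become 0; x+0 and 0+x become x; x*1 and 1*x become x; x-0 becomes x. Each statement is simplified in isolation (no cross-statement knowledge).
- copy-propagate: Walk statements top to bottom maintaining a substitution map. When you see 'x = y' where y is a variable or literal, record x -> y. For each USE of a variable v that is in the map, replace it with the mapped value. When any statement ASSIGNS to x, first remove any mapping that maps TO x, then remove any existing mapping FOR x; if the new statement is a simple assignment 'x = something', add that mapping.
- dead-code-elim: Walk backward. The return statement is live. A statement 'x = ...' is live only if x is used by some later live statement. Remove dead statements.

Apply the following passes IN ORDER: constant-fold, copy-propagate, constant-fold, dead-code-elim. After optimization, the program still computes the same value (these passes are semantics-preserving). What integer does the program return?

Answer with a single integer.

Answer: 0

Derivation:
Initial IR:
  z = 1
  d = 0 * 8
  b = d + 0
  c = d
  return c
After constant-fold (5 stmts):
  z = 1
  d = 0
  b = d
  c = d
  return c
After copy-propagate (5 stmts):
  z = 1
  d = 0
  b = 0
  c = 0
  return 0
After constant-fold (5 stmts):
  z = 1
  d = 0
  b = 0
  c = 0
  return 0
After dead-code-elim (1 stmts):
  return 0
Evaluate:
  z = 1  =>  z = 1
  d = 0 * 8  =>  d = 0
  b = d + 0  =>  b = 0
  c = d  =>  c = 0
  return c = 0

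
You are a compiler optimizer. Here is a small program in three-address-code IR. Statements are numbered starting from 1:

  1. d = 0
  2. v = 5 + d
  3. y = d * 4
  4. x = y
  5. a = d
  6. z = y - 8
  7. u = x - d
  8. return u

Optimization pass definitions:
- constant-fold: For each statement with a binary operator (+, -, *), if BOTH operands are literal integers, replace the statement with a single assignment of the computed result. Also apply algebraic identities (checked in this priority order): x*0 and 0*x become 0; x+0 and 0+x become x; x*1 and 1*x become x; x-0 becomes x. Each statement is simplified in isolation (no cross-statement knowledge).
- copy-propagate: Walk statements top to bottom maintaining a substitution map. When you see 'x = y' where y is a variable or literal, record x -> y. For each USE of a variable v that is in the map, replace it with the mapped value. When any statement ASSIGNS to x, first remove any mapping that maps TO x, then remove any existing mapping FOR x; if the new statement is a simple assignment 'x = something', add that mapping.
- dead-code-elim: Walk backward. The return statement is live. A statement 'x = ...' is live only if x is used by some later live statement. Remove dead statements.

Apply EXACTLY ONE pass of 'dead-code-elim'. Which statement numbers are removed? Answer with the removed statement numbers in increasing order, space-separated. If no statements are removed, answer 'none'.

Answer: 2 5 6

Derivation:
Backward liveness scan:
Stmt 1 'd = 0': KEEP (d is live); live-in = []
Stmt 2 'v = 5 + d': DEAD (v not in live set ['d'])
Stmt 3 'y = d * 4': KEEP (y is live); live-in = ['d']
Stmt 4 'x = y': KEEP (x is live); live-in = ['d', 'y']
Stmt 5 'a = d': DEAD (a not in live set ['d', 'x'])
Stmt 6 'z = y - 8': DEAD (z not in live set ['d', 'x'])
Stmt 7 'u = x - d': KEEP (u is live); live-in = ['d', 'x']
Stmt 8 'return u': KEEP (return); live-in = ['u']
Removed statement numbers: [2, 5, 6]
Surviving IR:
  d = 0
  y = d * 4
  x = y
  u = x - d
  return u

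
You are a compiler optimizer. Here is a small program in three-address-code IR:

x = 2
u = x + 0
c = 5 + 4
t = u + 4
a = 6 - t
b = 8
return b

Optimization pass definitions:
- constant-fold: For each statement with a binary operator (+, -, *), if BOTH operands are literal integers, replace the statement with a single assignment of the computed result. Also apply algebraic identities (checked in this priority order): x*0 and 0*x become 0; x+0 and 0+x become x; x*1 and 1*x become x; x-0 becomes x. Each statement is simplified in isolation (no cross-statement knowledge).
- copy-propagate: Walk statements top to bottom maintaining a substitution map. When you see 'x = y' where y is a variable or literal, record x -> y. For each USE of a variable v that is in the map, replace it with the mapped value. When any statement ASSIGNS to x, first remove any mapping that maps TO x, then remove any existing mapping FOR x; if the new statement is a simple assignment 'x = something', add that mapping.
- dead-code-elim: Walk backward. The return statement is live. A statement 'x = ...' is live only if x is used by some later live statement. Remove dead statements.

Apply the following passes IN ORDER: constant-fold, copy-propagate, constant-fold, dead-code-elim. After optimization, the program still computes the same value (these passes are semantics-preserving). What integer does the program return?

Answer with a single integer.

Answer: 8

Derivation:
Initial IR:
  x = 2
  u = x + 0
  c = 5 + 4
  t = u + 4
  a = 6 - t
  b = 8
  return b
After constant-fold (7 stmts):
  x = 2
  u = x
  c = 9
  t = u + 4
  a = 6 - t
  b = 8
  return b
After copy-propagate (7 stmts):
  x = 2
  u = 2
  c = 9
  t = 2 + 4
  a = 6 - t
  b = 8
  return 8
After constant-fold (7 stmts):
  x = 2
  u = 2
  c = 9
  t = 6
  a = 6 - t
  b = 8
  return 8
After dead-code-elim (1 stmts):
  return 8
Evaluate:
  x = 2  =>  x = 2
  u = x + 0  =>  u = 2
  c = 5 + 4  =>  c = 9
  t = u + 4  =>  t = 6
  a = 6 - t  =>  a = 0
  b = 8  =>  b = 8
  return b = 8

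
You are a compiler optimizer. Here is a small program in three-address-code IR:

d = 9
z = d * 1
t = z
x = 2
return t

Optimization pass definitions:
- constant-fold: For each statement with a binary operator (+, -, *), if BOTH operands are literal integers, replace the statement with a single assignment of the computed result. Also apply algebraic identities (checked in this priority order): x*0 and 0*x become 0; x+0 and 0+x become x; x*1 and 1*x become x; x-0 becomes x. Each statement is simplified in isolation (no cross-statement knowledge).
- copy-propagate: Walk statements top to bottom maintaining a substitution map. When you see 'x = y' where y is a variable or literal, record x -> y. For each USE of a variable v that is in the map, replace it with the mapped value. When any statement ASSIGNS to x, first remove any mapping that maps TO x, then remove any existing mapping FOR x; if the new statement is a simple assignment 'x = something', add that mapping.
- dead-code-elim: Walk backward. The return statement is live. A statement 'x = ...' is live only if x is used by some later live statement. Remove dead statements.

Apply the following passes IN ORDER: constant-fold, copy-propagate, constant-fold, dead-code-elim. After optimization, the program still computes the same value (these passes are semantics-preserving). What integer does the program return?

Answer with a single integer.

Initial IR:
  d = 9
  z = d * 1
  t = z
  x = 2
  return t
After constant-fold (5 stmts):
  d = 9
  z = d
  t = z
  x = 2
  return t
After copy-propagate (5 stmts):
  d = 9
  z = 9
  t = 9
  x = 2
  return 9
After constant-fold (5 stmts):
  d = 9
  z = 9
  t = 9
  x = 2
  return 9
After dead-code-elim (1 stmts):
  return 9
Evaluate:
  d = 9  =>  d = 9
  z = d * 1  =>  z = 9
  t = z  =>  t = 9
  x = 2  =>  x = 2
  return t = 9

Answer: 9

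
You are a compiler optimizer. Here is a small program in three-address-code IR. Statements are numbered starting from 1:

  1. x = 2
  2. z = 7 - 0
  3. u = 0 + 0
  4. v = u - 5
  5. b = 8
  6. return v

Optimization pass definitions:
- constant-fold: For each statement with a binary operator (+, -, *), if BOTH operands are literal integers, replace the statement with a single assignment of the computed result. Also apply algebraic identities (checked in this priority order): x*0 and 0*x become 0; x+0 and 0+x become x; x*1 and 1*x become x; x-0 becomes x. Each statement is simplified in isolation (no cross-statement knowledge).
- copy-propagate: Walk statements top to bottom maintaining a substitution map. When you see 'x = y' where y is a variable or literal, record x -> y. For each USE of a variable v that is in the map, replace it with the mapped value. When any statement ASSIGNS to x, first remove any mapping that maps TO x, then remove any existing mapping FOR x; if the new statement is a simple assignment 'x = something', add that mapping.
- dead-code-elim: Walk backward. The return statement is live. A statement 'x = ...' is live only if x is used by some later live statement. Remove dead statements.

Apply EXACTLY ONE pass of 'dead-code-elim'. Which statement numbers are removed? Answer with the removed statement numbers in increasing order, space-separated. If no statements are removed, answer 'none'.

Answer: 1 2 5

Derivation:
Backward liveness scan:
Stmt 1 'x = 2': DEAD (x not in live set [])
Stmt 2 'z = 7 - 0': DEAD (z not in live set [])
Stmt 3 'u = 0 + 0': KEEP (u is live); live-in = []
Stmt 4 'v = u - 5': KEEP (v is live); live-in = ['u']
Stmt 5 'b = 8': DEAD (b not in live set ['v'])
Stmt 6 'return v': KEEP (return); live-in = ['v']
Removed statement numbers: [1, 2, 5]
Surviving IR:
  u = 0 + 0
  v = u - 5
  return v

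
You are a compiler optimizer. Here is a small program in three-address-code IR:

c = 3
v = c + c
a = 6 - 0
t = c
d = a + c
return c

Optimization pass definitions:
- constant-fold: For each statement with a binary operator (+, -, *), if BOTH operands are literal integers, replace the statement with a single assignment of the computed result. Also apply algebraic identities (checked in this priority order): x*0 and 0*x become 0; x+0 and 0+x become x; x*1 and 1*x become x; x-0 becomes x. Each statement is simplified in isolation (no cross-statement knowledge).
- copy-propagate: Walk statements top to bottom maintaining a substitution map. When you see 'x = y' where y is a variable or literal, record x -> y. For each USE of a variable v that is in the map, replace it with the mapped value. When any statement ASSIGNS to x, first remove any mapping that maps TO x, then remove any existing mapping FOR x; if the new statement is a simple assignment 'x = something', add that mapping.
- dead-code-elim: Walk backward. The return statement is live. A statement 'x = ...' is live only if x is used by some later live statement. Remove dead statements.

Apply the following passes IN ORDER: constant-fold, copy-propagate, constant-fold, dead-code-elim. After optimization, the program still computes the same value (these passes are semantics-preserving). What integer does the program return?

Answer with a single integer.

Initial IR:
  c = 3
  v = c + c
  a = 6 - 0
  t = c
  d = a + c
  return c
After constant-fold (6 stmts):
  c = 3
  v = c + c
  a = 6
  t = c
  d = a + c
  return c
After copy-propagate (6 stmts):
  c = 3
  v = 3 + 3
  a = 6
  t = 3
  d = 6 + 3
  return 3
After constant-fold (6 stmts):
  c = 3
  v = 6
  a = 6
  t = 3
  d = 9
  return 3
After dead-code-elim (1 stmts):
  return 3
Evaluate:
  c = 3  =>  c = 3
  v = c + c  =>  v = 6
  a = 6 - 0  =>  a = 6
  t = c  =>  t = 3
  d = a + c  =>  d = 9
  return c = 3

Answer: 3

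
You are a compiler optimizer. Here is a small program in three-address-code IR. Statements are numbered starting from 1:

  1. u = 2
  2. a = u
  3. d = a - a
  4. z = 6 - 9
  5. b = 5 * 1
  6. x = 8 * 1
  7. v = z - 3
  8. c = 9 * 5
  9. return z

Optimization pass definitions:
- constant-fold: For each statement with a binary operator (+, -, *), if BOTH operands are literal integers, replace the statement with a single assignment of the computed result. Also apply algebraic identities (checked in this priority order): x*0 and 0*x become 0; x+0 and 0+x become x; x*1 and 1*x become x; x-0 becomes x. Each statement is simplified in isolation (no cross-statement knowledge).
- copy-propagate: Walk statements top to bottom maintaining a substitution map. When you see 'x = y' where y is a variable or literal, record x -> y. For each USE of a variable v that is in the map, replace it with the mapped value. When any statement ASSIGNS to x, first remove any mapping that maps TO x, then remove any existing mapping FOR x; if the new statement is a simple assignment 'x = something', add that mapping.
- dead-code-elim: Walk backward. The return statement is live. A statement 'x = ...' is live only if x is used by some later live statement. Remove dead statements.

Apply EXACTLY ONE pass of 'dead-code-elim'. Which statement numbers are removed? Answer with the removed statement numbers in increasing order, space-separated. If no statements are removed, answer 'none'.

Backward liveness scan:
Stmt 1 'u = 2': DEAD (u not in live set [])
Stmt 2 'a = u': DEAD (a not in live set [])
Stmt 3 'd = a - a': DEAD (d not in live set [])
Stmt 4 'z = 6 - 9': KEEP (z is live); live-in = []
Stmt 5 'b = 5 * 1': DEAD (b not in live set ['z'])
Stmt 6 'x = 8 * 1': DEAD (x not in live set ['z'])
Stmt 7 'v = z - 3': DEAD (v not in live set ['z'])
Stmt 8 'c = 9 * 5': DEAD (c not in live set ['z'])
Stmt 9 'return z': KEEP (return); live-in = ['z']
Removed statement numbers: [1, 2, 3, 5, 6, 7, 8]
Surviving IR:
  z = 6 - 9
  return z

Answer: 1 2 3 5 6 7 8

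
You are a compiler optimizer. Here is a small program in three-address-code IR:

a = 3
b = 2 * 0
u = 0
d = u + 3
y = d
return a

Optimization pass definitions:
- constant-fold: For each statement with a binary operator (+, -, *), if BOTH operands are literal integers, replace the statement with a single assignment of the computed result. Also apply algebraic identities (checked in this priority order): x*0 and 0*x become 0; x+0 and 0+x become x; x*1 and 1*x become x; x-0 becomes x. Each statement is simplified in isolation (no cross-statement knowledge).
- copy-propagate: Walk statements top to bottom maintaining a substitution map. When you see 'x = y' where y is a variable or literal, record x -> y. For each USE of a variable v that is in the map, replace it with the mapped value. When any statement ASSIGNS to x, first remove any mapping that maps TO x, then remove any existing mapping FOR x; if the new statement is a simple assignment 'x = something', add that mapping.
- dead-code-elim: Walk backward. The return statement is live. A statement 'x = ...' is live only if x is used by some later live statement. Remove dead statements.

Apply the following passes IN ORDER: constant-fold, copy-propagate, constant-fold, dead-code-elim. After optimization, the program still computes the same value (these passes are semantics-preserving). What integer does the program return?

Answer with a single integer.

Initial IR:
  a = 3
  b = 2 * 0
  u = 0
  d = u + 3
  y = d
  return a
After constant-fold (6 stmts):
  a = 3
  b = 0
  u = 0
  d = u + 3
  y = d
  return a
After copy-propagate (6 stmts):
  a = 3
  b = 0
  u = 0
  d = 0 + 3
  y = d
  return 3
After constant-fold (6 stmts):
  a = 3
  b = 0
  u = 0
  d = 3
  y = d
  return 3
After dead-code-elim (1 stmts):
  return 3
Evaluate:
  a = 3  =>  a = 3
  b = 2 * 0  =>  b = 0
  u = 0  =>  u = 0
  d = u + 3  =>  d = 3
  y = d  =>  y = 3
  return a = 3

Answer: 3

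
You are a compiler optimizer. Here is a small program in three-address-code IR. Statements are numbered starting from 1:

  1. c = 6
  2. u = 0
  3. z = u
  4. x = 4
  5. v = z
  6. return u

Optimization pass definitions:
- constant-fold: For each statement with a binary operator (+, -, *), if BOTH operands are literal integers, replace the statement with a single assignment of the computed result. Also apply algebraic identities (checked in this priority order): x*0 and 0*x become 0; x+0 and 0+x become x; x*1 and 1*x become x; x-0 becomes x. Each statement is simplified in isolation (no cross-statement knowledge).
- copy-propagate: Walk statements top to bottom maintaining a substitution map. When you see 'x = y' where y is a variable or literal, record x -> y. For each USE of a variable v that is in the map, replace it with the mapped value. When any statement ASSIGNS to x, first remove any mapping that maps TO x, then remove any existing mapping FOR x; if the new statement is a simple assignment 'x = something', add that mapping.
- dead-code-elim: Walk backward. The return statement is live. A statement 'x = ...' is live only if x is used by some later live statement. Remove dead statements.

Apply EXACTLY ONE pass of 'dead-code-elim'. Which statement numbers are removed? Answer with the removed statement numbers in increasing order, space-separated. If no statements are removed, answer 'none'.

Backward liveness scan:
Stmt 1 'c = 6': DEAD (c not in live set [])
Stmt 2 'u = 0': KEEP (u is live); live-in = []
Stmt 3 'z = u': DEAD (z not in live set ['u'])
Stmt 4 'x = 4': DEAD (x not in live set ['u'])
Stmt 5 'v = z': DEAD (v not in live set ['u'])
Stmt 6 'return u': KEEP (return); live-in = ['u']
Removed statement numbers: [1, 3, 4, 5]
Surviving IR:
  u = 0
  return u

Answer: 1 3 4 5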